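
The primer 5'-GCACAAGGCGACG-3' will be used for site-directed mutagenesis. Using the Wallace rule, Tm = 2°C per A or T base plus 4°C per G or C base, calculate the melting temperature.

Base counts: T=0, A=4, G=5, C=4
A+T = 4, G+C = 9
Tm = 2×4 + 4×9 = 44°C

44°C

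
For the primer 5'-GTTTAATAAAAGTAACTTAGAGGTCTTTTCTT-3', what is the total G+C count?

8

Scanning the sequence gives T=14, A=10, G=5, C=3.
Total G or C: 5 + 3 = 8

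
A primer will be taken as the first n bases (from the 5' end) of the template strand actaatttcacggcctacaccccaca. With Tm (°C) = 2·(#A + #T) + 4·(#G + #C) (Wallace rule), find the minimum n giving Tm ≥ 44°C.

n = 15

First 14 bases: ACTAATTTCACGGC → Tm = 40°C (< 44°C)
First 15 bases: ACTAATTTCACGGCC → Tm = 44°C (≥ 44°C)
Each additional base adds 2°C (A/T) or 4°C (G/C), so Tm is non-decreasing in n; n = 15 is the first length to reach 44°C.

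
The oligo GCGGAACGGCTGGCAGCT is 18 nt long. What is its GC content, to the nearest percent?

72%

Base counts: A=3, T=2, C=5, G=8
G+C = 8 + 5 = 13 out of 18 bases
%GC = 13/18 × 100 = 72.22% ≈ 72%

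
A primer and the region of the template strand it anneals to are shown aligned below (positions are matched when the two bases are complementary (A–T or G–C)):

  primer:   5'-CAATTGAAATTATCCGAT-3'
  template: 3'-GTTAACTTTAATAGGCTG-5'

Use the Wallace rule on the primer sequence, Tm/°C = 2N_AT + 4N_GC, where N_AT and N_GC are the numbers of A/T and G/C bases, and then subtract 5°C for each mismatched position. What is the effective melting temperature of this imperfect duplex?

41°C

Primer base counts: A=7, T=6, G=2, C=3 → A+T=13, G+C=5
Perfect-match Tm = 2(13) + 4(5) = 26 + 20 = 46°C
Mismatches (positions where the bases are not complementary): 1 (at position 18)
Effective Tm = 46 − 1×5 = 46 − 5 = 41°C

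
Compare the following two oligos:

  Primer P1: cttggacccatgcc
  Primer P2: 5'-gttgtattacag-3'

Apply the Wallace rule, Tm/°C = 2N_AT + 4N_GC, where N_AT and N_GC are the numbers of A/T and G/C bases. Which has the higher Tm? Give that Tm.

Primer P1: A+T=5, G+C=9 → Tm = 2(5)+4(9) = 46°C
Primer P2: A+T=8, G+C=4 → Tm = 2(8)+4(4) = 32°C
46°C vs 32°C → primer P1 is higher.

Primer P1, 46°C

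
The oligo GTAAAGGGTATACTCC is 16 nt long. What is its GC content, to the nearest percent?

A=5, T=4, C=3, G=4
G+C = 4 + 3 = 7 out of 16 bases
%GC = 7/16 × 100 = 43.75% ≈ 44%

44%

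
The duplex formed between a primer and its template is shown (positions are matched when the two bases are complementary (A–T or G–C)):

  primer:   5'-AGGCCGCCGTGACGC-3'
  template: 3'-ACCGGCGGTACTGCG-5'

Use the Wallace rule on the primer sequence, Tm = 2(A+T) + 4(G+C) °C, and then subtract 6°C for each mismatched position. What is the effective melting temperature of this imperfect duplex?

42°C

Primer base counts: A=2, T=1, G=6, C=6 → A+T=3, G+C=12
Perfect-match Tm = 2(3) + 4(12) = 6 + 48 = 54°C
Mismatches (positions where the bases are not complementary): 2 (at positions 1, 9)
Effective Tm = 54 − 2×6 = 54 − 12 = 42°C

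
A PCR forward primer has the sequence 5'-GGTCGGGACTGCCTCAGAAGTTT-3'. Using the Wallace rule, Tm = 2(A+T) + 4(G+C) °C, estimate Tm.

72°C

Scanning the sequence gives T=6, C=5, G=8, A=4.
A+T = 10, G+C = 13
Tm = 4·13 + 2·10 = 52 + 20 = 72°C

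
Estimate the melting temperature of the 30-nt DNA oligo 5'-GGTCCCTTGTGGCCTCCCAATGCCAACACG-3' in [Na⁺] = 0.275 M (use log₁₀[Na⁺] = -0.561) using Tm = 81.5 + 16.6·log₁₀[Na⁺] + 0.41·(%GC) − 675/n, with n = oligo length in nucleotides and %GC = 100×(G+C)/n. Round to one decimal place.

75.7°C

Length n = 30. Base counts: G=7, C=12, A=5, T=6
G+C = 19, so %GC = 19/30 × 100 = 63.333%
Salt term: 16.6 × (-0.561) = -9.313
GC term: 0.41 × 63.333 = 25.967; length term: −675/30 = −22.5
Tm = 81.5 + (-9.313) + 25.967 − 22.5 = 75.654 → 75.7°C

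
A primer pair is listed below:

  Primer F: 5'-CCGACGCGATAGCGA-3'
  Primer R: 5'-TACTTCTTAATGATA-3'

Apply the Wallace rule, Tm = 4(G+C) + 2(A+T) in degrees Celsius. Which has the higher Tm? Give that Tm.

Primer F: A+T=5, G+C=10 → Tm = 2(5)+4(10) = 50°C
Primer R: A+T=12, G+C=3 → Tm = 2(12)+4(3) = 36°C
50°C vs 36°C → primer F is higher.

Primer F, 50°C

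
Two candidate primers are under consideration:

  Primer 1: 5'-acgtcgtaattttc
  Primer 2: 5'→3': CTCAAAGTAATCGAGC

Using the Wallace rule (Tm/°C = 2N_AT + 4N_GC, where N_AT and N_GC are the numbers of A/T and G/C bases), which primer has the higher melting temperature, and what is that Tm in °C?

Primer 1: A+T=9, G+C=5 → Tm = 2(9)+4(5) = 38°C
Primer 2: A+T=9, G+C=7 → Tm = 2(9)+4(7) = 46°C
38°C vs 46°C → primer 2 is higher.

Primer 2, 46°C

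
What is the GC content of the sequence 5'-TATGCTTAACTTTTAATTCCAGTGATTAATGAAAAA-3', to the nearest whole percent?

22%

Counting bases: T=14, A=14, C=4, G=4
G+C = 4 + 4 = 8 out of 36 bases
%GC = 8/36 × 100 = 22.22% ≈ 22%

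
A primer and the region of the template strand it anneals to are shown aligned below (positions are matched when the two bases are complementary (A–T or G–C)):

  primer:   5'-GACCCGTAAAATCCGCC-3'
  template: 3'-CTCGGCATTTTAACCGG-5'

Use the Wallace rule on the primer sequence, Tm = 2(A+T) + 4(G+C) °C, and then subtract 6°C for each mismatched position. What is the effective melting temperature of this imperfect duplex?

Primer base counts: A=5, T=2, G=3, C=7 → A+T=7, G+C=10
Perfect-match Tm = 2(7) + 4(10) = 14 + 40 = 54°C
Mismatches (positions where the bases are not complementary): 3 (at positions 3, 13, 14)
Effective Tm = 54 − 3×6 = 54 − 18 = 36°C

36°C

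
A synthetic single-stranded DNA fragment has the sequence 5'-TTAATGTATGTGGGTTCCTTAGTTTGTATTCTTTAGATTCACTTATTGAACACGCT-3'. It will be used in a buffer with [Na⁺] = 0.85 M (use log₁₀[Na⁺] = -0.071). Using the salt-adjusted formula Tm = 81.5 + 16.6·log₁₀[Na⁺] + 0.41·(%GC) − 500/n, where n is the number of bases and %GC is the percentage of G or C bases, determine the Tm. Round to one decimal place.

84.6°C

Length n = 56. Base counts: T=26, G=10, A=12, C=8
G+C = 18, so %GC = 18/56 × 100 = 32.143%
Salt term: 16.6 × (-0.071) = -1.179
GC term: 0.41 × 32.143 = 13.179; length term: −500/56 = −8.929
Tm = 81.5 + (-1.179) + 13.179 − 8.929 = 84.571 → 84.6°C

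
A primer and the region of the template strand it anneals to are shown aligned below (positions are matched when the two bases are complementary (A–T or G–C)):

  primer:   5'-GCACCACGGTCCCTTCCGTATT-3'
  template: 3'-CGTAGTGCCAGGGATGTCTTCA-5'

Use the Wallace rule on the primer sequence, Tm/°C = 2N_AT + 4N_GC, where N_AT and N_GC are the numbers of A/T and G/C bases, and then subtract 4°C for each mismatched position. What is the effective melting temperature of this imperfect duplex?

50°C

Primer base counts: A=3, T=6, G=4, C=9 → A+T=9, G+C=13
Perfect-match Tm = 2(9) + 4(13) = 18 + 52 = 70°C
Mismatches (positions where the bases are not complementary): 5 (at positions 4, 15, 17, 19, 21)
Effective Tm = 70 − 5×4 = 70 − 20 = 50°C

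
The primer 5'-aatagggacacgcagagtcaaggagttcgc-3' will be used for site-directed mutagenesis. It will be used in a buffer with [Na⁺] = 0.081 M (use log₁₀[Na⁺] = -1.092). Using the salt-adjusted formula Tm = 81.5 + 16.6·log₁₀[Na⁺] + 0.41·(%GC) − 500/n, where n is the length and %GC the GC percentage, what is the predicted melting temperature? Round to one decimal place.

Length n = 30. T=4, G=10, A=10, C=6
G+C = 16, so %GC = 16/30 × 100 = 53.333%
Salt term: 16.6 × (-1.092) = -18.127
GC term: 0.41 × 53.333 = 21.867; length term: −500/30 = −16.667
Tm = 81.5 + (-18.127) + 21.867 − 16.667 = 68.573 → 68.6°C

68.6°C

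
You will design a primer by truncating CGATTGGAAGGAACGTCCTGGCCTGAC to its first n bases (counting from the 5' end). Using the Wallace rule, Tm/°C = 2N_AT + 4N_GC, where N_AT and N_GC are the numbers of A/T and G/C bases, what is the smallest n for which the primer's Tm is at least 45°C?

First 14 bases: CGATTGGAAGGAAC → Tm = 42°C (< 45°C)
First 15 bases: CGATTGGAAGGAACG → Tm = 46°C (≥ 45°C)
Since every base adds ≥2°C, Tm only increases with n, so the threshold is first crossed at n = 15.

n = 15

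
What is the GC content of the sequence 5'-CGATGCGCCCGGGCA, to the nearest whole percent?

Base counts: T=1, A=2, G=6, C=6
G+C = 6 + 6 = 12 out of 15 bases
%GC = 12/15 × 100 = 80% ≈ 80%

80%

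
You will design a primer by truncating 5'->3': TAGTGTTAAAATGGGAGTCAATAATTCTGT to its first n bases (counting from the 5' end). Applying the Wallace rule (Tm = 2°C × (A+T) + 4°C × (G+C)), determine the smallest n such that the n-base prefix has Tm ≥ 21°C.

First 8 bases: TAGTGTTA → Tm = 20°C (< 21°C)
First 9 bases: TAGTGTTAA → Tm = 22°C (≥ 21°C)
Since every base adds ≥2°C, Tm only increases with n, so the threshold is first crossed at n = 9.

n = 9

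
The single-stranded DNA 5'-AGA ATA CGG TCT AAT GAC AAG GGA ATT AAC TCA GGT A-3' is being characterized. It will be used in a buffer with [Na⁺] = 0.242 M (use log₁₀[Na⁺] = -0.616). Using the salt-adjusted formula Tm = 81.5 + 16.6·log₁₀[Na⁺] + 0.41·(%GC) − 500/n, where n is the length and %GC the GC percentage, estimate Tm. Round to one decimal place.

Length n = 37. Scanning the sequence gives A=15, C=5, T=8, G=9.
G+C = 14, so %GC = 14/37 × 100 = 37.838%
Salt term: 16.6 × (-0.616) = -10.226
GC term: 0.41 × 37.838 = 15.514; length term: −500/37 = −13.514
Tm = 81.5 + (-10.226) + 15.514 − 13.514 = 73.274 → 73.3°C

73.3°C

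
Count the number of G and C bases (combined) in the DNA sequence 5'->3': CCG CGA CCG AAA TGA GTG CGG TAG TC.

T=4, G=9, A=6, C=7
Total G or C: 9 + 7 = 16

16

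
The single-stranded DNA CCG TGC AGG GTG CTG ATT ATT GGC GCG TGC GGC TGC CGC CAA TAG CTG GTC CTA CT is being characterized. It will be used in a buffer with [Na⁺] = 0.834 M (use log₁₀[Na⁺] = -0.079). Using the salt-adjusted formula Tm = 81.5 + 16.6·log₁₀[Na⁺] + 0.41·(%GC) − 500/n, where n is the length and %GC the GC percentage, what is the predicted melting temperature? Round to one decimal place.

Length n = 56. Scanning the sequence gives C=16, T=14, A=7, G=19.
G+C = 35, so %GC = 35/56 × 100 = 62.5%
Salt term: 16.6 × (-0.079) = -1.311
GC term: 0.41 × 62.5 = 25.625; length term: −500/56 = −8.929
Tm = 81.5 + (-1.311) + 25.625 − 8.929 = 96.885 → 96.9°C

96.9°C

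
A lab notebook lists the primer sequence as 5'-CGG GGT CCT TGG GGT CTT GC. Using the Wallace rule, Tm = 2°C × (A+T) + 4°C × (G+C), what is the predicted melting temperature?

Counting bases: A=0, G=9, C=5, T=6
A+T = 6, G+C = 14
Tm = 4·14 + 2·6 = 56 + 12 = 68°C

68°C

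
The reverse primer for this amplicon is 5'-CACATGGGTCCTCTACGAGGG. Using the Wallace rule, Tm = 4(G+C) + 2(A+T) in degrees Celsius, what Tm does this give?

68°C

Base counts: T=4, G=7, C=6, A=4
A+T = 8, G+C = 13
Tm = 4·13 + 2·8 = 52 + 16 = 68°C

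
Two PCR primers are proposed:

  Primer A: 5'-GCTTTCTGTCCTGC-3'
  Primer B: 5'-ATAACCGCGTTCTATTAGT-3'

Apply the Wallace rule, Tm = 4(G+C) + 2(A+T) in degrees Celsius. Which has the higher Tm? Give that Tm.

Primer A: A+T=6, G+C=8 → Tm = 2(6)+4(8) = 44°C
Primer B: A+T=12, G+C=7 → Tm = 2(12)+4(7) = 52°C
44°C vs 52°C → primer B is higher.

Primer B, 52°C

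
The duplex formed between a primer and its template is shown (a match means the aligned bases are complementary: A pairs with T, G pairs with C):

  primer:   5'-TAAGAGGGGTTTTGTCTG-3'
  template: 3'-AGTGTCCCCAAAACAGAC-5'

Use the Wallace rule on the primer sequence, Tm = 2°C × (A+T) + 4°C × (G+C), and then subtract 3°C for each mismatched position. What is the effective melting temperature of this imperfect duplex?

Primer base counts: A=3, T=7, G=7, C=1 → A+T=10, G+C=8
Perfect-match Tm = 2(10) + 4(8) = 20 + 32 = 52°C
Mismatches (positions where the bases are not complementary): 2 (at positions 2, 4)
Effective Tm = 52 − 2×3 = 52 − 6 = 46°C

46°C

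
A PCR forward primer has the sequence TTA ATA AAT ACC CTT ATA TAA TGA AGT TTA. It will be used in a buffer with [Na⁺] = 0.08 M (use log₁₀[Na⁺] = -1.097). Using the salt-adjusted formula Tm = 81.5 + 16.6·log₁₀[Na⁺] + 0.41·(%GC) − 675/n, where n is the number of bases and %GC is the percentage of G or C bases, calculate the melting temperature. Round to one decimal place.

47.6°C

Length n = 30. Counting bases: C=3, G=2, T=12, A=13
G+C = 5, so %GC = 5/30 × 100 = 16.667%
Salt term: 16.6 × (-1.097) = -18.21
GC term: 0.41 × 16.667 = 6.833; length term: −675/30 = −22.5
Tm = 81.5 + (-18.21) + 6.833 − 22.5 = 47.623 → 47.6°C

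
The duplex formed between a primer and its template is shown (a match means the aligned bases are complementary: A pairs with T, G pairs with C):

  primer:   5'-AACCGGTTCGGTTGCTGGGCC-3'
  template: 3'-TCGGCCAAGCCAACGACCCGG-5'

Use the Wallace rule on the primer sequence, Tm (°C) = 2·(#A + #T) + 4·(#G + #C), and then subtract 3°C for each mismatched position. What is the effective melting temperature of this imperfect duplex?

67°C

Primer base counts: A=2, T=5, G=8, C=6 → A+T=7, G+C=14
Perfect-match Tm = 2(7) + 4(14) = 14 + 56 = 70°C
Mismatches (positions where the bases are not complementary): 1 (at position 2)
Effective Tm = 70 − 1×3 = 70 − 3 = 67°C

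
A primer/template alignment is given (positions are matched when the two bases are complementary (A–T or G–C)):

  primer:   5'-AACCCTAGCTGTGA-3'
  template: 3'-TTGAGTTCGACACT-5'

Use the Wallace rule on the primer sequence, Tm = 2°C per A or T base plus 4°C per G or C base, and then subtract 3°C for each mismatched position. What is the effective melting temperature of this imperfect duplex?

36°C

Primer base counts: A=4, T=3, G=3, C=4 → A+T=7, G+C=7
Perfect-match Tm = 2(7) + 4(7) = 14 + 28 = 42°C
Mismatches (positions where the bases are not complementary): 2 (at positions 4, 6)
Effective Tm = 42 − 2×3 = 42 − 6 = 36°C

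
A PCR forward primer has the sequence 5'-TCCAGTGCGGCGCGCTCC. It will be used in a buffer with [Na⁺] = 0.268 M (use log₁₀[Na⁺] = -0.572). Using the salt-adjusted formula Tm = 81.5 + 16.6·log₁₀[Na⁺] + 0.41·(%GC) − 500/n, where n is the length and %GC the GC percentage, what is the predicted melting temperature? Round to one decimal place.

76.1°C

Length n = 18. Scanning the sequence gives A=1, C=8, T=3, G=6.
G+C = 14, so %GC = 14/18 × 100 = 77.778%
Salt term: 16.6 × (-0.572) = -9.495
GC term: 0.41 × 77.778 = 31.889; length term: −500/18 = −27.778
Tm = 81.5 + (-9.495) + 31.889 − 27.778 = 76.116 → 76.1°C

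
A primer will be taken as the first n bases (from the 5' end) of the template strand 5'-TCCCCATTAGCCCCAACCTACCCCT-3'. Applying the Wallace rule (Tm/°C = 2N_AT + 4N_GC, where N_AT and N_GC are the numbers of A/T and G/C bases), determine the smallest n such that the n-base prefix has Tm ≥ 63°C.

n = 21

First 20 bases: TCCCCATTAGCCCCAACCTA → Tm = 62°C (< 63°C)
First 21 bases: TCCCCATTAGCCCCAACCTAC → Tm = 66°C (≥ 63°C)
Since every base adds ≥2°C, Tm only increases with n, so the threshold is first crossed at n = 21.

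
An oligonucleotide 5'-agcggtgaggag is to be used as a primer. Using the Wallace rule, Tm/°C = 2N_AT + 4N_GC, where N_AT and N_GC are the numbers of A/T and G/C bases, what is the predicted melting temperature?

Base counts: T=1, C=1, G=7, A=3
So N_AT = 4 and N_GC = 8.
Tm = 4·8 + 2·4 = 32 + 8 = 40°C

40°C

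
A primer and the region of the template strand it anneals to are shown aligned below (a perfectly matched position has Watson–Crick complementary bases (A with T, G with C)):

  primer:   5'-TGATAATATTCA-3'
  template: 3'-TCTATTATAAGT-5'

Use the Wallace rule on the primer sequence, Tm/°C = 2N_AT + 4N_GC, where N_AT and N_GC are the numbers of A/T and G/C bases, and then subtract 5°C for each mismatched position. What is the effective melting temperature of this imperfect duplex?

23°C

Primer base counts: A=5, T=5, G=1, C=1 → A+T=10, G+C=2
Perfect-match Tm = 2(10) + 4(2) = 20 + 8 = 28°C
Mismatches (positions where the bases are not complementary): 1 (at position 1)
Effective Tm = 28 − 1×5 = 28 − 5 = 23°C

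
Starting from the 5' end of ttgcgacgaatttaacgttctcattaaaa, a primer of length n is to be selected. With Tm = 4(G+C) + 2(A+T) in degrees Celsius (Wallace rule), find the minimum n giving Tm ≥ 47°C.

First 16 bases: TTGCGACGAATTTAAC → Tm = 44°C (< 47°C)
First 17 bases: TTGCGACGAATTTAACG → Tm = 48°C (≥ 47°C)
Each additional base adds 2°C (A/T) or 4°C (G/C), so Tm is non-decreasing in n; n = 17 is the first length to reach 47°C.

n = 17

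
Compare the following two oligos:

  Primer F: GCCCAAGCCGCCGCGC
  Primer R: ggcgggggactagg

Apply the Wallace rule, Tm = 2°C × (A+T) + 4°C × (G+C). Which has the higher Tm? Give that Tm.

Primer F, 60°C

Primer F: A+T=2, G+C=14 → Tm = 2(2)+4(14) = 60°C
Primer R: A+T=3, G+C=11 → Tm = 2(3)+4(11) = 50°C
60°C vs 50°C → primer F is higher.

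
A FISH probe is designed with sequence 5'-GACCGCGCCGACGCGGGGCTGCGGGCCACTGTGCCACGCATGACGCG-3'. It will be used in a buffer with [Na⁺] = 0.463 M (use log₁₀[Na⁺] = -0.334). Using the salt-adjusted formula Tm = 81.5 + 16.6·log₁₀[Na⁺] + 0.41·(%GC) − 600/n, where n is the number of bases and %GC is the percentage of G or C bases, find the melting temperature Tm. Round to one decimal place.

Length n = 47. Counting bases: A=6, C=18, G=19, T=4
G+C = 37, so %GC = 37/47 × 100 = 78.723%
Salt term: 16.6 × (-0.334) = -5.544
GC term: 0.41 × 78.723 = 32.276; length term: −600/47 = −12.766
Tm = 81.5 + (-5.544) + 32.276 − 12.766 = 95.466 → 95.5°C

95.5°C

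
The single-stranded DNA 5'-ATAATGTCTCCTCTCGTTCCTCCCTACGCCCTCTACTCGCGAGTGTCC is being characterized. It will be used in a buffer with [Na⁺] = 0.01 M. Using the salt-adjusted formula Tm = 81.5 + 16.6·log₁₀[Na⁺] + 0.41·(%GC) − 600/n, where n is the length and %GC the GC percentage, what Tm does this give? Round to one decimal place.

Length n = 48. Counting bases: C=20, A=6, G=7, T=15
G+C = 27, so %GC = 27/48 × 100 = 56.25%
Salt term: 16.6 × (-2) = -33.2
GC term: 0.41 × 56.25 = 23.062; length term: −600/48 = −12.5
Tm = 81.5 + (-33.2) + 23.062 − 12.5 = 58.862 → 58.9°C

58.9°C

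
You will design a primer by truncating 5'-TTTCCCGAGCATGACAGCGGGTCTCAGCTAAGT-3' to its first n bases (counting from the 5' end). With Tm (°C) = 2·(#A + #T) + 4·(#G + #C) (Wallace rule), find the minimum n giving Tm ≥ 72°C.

n = 23

First 22 bases: TTTCCCGAGCATGACAGCGGGT → Tm = 70°C (< 72°C)
First 23 bases: TTTCCCGAGCATGACAGCGGGTC → Tm = 74°C (≥ 72°C)
Each additional base adds 2°C (A/T) or 4°C (G/C), so Tm is non-decreasing in n; n = 23 is the first length to reach 72°C.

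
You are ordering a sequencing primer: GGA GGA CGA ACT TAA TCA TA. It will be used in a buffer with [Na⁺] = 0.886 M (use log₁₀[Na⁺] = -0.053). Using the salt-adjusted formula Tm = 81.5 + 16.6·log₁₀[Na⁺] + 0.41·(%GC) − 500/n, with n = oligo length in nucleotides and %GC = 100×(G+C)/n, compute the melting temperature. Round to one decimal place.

72.0°C

Length n = 20. Base counts: T=4, G=5, C=3, A=8
G+C = 8, so %GC = 8/20 × 100 = 40%
Salt term: 16.6 × (-0.053) = -0.88
GC term: 0.41 × 40 = 16.4; length term: −500/20 = −25
Tm = 81.5 + (-0.88) + 16.4 − 25 = 72.02 → 72.0°C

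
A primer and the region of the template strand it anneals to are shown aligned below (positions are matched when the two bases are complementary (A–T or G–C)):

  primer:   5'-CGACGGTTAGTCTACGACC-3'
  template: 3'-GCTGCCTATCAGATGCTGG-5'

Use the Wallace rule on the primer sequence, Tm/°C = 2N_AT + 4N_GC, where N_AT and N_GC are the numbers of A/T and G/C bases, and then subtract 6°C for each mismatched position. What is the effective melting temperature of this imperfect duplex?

Primer base counts: A=4, T=4, G=5, C=6 → A+T=8, G+C=11
Perfect-match Tm = 2(8) + 4(11) = 16 + 44 = 60°C
Mismatches (positions where the bases are not complementary): 1 (at position 7)
Effective Tm = 60 − 1×6 = 60 − 6 = 54°C

54°C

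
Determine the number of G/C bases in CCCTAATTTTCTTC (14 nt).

5

Scanning the sequence gives A=2, T=7, G=0, C=5.
Total G or C: 0 + 5 = 5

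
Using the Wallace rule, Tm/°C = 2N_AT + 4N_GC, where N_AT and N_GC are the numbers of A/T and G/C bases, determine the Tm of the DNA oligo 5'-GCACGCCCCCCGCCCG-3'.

62°C

Scanning the sequence gives T=0, G=4, A=1, C=11.
AT pairs contribute 1, GC pairs contribute 15.
Tm = 2(1) + 4(15) = 2 + 60 = 62°C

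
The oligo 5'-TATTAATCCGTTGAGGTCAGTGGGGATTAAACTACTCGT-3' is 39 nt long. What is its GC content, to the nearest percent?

G=10, T=13, A=10, C=6
G+C = 10 + 6 = 16 out of 39 bases
%GC = 16/39 × 100 = 41.03% ≈ 41%

41%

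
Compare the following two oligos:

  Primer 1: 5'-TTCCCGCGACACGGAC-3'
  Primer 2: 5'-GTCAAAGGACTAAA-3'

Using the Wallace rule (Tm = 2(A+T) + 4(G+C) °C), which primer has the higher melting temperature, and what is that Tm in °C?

Primer 1: A+T=5, G+C=11 → Tm = 2(5)+4(11) = 54°C
Primer 2: A+T=9, G+C=5 → Tm = 2(9)+4(5) = 38°C
54°C vs 38°C → primer 1 is higher.

Primer 1, 54°C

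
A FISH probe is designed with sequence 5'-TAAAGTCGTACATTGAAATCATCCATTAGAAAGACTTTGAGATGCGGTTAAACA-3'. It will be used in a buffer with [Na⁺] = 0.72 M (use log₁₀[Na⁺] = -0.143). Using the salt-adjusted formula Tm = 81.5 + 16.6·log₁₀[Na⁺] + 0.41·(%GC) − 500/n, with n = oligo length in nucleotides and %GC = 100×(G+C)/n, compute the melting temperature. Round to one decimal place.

Length n = 54. Base counts: G=10, C=8, T=15, A=21
G+C = 18, so %GC = 18/54 × 100 = 33.333%
Salt term: 16.6 × (-0.143) = -2.374
GC term: 0.41 × 33.333 = 13.667; length term: −500/54 = −9.259
Tm = 81.5 + (-2.374) + 13.667 − 9.259 = 83.534 → 83.5°C

83.5°C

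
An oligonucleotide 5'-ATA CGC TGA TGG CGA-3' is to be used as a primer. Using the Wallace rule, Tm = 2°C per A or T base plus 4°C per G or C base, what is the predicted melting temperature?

Base counts: T=3, G=5, A=4, C=3
A+T = 7, G+C = 8
Tm = 2×7 + 4×8 = 46°C

46°C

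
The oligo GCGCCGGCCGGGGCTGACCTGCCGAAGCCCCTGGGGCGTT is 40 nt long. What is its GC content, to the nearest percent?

80%

T=5, A=3, G=17, C=15
G+C = 17 + 15 = 32 out of 40 bases
%GC = 32/40 × 100 = 80% ≈ 80%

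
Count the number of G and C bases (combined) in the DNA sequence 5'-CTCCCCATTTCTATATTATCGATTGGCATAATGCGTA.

Scanning the sequence gives C=9, T=14, G=5, A=9.
Total G or C: 5 + 9 = 14

14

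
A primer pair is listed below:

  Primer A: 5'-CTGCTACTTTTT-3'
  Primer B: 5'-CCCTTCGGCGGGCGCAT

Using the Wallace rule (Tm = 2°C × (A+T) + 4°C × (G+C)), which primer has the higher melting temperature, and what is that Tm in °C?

Primer A: A+T=8, G+C=4 → Tm = 2(8)+4(4) = 32°C
Primer B: A+T=4, G+C=13 → Tm = 2(4)+4(13) = 60°C
32°C vs 60°C → primer B is higher.

Primer B, 60°C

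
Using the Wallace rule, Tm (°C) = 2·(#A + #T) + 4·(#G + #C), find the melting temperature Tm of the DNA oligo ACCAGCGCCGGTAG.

Scanning the sequence gives C=5, T=1, A=3, G=5.
AT pairs contribute 4, GC pairs contribute 10.
Tm = 2×4 + 4×10 = 48°C

48°C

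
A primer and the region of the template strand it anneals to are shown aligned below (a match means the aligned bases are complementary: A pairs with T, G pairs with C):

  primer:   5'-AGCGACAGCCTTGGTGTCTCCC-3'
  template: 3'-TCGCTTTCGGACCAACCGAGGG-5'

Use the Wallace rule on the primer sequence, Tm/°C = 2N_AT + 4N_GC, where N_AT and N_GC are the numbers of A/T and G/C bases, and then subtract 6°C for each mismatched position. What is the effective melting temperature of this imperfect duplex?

Primer base counts: A=3, T=5, G=6, C=8 → A+T=8, G+C=14
Perfect-match Tm = 2(8) + 4(14) = 16 + 56 = 72°C
Mismatches (positions where the bases are not complementary): 4 (at positions 6, 12, 14, 17)
Effective Tm = 72 − 4×6 = 72 − 24 = 48°C

48°C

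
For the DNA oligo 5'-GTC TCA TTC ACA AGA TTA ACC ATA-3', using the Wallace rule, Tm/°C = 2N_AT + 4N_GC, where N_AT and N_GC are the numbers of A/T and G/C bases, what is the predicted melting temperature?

64°C

C=6, G=2, T=7, A=9
So N_AT = 16 and N_GC = 8.
Tm = 2×16 + 4×8 = 64°C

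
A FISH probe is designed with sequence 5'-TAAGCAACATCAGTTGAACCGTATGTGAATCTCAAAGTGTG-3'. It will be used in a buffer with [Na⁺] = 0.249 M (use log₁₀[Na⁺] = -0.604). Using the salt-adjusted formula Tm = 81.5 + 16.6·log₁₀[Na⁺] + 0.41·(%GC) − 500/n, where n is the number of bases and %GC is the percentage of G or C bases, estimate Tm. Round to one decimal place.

Length n = 41. Counting bases: C=7, G=9, T=11, A=14
G+C = 16, so %GC = 16/41 × 100 = 39.024%
Salt term: 16.6 × (-0.604) = -10.026
GC term: 0.41 × 39.024 = 16; length term: −500/41 = −12.195
Tm = 81.5 + (-10.026) + 16 − 12.195 = 75.279 → 75.3°C

75.3°C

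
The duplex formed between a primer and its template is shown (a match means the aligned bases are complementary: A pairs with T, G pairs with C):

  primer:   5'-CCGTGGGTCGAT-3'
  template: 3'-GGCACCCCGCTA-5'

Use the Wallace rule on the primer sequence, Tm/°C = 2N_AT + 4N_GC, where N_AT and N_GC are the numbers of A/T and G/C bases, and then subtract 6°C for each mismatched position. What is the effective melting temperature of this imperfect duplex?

34°C

Primer base counts: A=1, T=3, G=5, C=3 → A+T=4, G+C=8
Perfect-match Tm = 2(4) + 4(8) = 8 + 32 = 40°C
Mismatches (positions where the bases are not complementary): 1 (at position 8)
Effective Tm = 40 − 1×6 = 40 − 6 = 34°C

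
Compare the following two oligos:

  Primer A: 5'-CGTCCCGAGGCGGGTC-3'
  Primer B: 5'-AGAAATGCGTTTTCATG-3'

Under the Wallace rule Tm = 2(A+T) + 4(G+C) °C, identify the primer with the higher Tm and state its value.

Primer A: A+T=3, G+C=13 → Tm = 2(3)+4(13) = 58°C
Primer B: A+T=11, G+C=6 → Tm = 2(11)+4(6) = 46°C
58°C vs 46°C → primer A is higher.

Primer A, 58°C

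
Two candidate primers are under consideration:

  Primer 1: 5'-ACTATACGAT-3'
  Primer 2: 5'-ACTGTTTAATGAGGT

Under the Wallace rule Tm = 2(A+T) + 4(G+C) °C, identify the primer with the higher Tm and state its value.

Primer 2, 40°C

Primer 1: A+T=7, G+C=3 → Tm = 2(7)+4(3) = 26°C
Primer 2: A+T=10, G+C=5 → Tm = 2(10)+4(5) = 40°C
26°C vs 40°C → primer 2 is higher.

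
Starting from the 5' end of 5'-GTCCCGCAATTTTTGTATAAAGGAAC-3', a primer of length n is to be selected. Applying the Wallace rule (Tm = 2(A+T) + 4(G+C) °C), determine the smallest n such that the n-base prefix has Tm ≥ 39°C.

n = 14

First 13 bases: GTCCCGCAATTTT → Tm = 38°C (< 39°C)
First 14 bases: GTCCCGCAATTTTT → Tm = 40°C (≥ 39°C)
Each additional base adds 2°C (A/T) or 4°C (G/C), so Tm is non-decreasing in n; n = 14 is the first length to reach 39°C.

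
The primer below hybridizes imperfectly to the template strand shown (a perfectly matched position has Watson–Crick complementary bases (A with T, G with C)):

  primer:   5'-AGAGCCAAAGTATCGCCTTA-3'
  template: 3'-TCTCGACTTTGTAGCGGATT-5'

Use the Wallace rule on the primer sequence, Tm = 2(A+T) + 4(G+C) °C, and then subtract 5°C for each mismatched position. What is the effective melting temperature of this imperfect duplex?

Primer base counts: A=7, T=4, G=4, C=5 → A+T=11, G+C=9
Perfect-match Tm = 2(11) + 4(9) = 22 + 36 = 58°C
Mismatches (positions where the bases are not complementary): 5 (at positions 6, 7, 10, 11, 19)
Effective Tm = 58 − 5×5 = 58 − 25 = 33°C

33°C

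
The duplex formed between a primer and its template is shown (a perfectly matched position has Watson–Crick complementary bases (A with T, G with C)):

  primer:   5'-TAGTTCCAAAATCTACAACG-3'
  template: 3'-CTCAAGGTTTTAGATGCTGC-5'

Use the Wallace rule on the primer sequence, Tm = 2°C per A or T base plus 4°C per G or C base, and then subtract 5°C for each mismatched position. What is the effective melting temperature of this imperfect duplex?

44°C

Primer base counts: A=8, T=5, G=2, C=5 → A+T=13, G+C=7
Perfect-match Tm = 2(13) + 4(7) = 26 + 28 = 54°C
Mismatches (positions where the bases are not complementary): 2 (at positions 1, 17)
Effective Tm = 54 − 2×5 = 54 − 10 = 44°C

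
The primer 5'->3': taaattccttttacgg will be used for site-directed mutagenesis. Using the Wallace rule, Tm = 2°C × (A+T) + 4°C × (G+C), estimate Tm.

Scanning the sequence gives C=3, T=7, G=2, A=4.
AT pairs contribute 11, GC pairs contribute 5.
Tm = 2(11) + 4(5) = 22 + 20 = 42°C

42°C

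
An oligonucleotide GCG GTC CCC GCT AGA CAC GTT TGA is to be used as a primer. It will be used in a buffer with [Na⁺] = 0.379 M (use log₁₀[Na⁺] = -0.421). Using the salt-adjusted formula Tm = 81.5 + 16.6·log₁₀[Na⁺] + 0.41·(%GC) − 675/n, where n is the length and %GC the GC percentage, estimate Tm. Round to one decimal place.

Length n = 24. Counting bases: C=8, G=7, A=4, T=5
G+C = 15, so %GC = 15/24 × 100 = 62.5%
Salt term: 16.6 × (-0.421) = -6.989
GC term: 0.41 × 62.5 = 25.625; length term: −675/24 = −28.125
Tm = 81.5 + (-6.989) + 25.625 − 28.125 = 72.011 → 72.0°C

72.0°C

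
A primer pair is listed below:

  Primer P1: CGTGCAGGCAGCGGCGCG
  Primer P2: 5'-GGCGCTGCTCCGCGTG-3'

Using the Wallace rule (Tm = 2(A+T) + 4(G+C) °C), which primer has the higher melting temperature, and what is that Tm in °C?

Primer P1, 66°C

Primer P1: A+T=3, G+C=15 → Tm = 2(3)+4(15) = 66°C
Primer P2: A+T=3, G+C=13 → Tm = 2(3)+4(13) = 58°C
66°C vs 58°C → primer P1 is higher.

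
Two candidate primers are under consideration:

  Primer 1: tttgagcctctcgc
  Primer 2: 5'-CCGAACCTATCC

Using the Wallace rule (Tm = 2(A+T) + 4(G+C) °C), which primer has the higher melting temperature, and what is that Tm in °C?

Primer 1, 44°C

Primer 1: A+T=6, G+C=8 → Tm = 2(6)+4(8) = 44°C
Primer 2: A+T=5, G+C=7 → Tm = 2(5)+4(7) = 38°C
44°C vs 38°C → primer 1 is higher.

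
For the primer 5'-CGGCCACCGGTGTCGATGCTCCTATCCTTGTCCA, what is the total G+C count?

Counting bases: T=9, G=8, A=4, C=13
Total G or C: 8 + 13 = 21

21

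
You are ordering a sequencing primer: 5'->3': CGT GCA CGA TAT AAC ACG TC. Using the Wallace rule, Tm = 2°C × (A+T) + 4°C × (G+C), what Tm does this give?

Scanning the sequence gives C=6, A=6, G=4, T=4.
AT pairs contribute 10, GC pairs contribute 10.
Tm = 2(10) + 4(10) = 20 + 40 = 60°C

60°C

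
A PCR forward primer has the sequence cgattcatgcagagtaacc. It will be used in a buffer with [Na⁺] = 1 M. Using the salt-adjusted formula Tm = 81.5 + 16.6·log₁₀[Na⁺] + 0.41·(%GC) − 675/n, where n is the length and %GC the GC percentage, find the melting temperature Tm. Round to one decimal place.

65.4°C

Length n = 19. C=5, G=4, A=6, T=4
G+C = 9, so %GC = 9/19 × 100 = 47.368%
Salt term: 16.6 × (0) = 0
GC term: 0.41 × 47.368 = 19.421; length term: −675/19 = −35.526
Tm = 81.5 + (0) + 19.421 − 35.526 = 65.395 → 65.4°C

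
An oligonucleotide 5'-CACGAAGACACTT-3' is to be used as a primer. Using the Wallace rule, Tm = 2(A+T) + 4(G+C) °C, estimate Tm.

Base counts: A=5, G=2, C=4, T=2
A+T = 7, G+C = 6
Tm = 4·6 + 2·7 = 24 + 14 = 38°C

38°C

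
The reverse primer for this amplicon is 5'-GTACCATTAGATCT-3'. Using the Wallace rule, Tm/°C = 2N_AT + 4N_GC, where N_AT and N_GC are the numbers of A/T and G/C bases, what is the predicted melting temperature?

Scanning the sequence gives G=2, A=4, C=3, T=5.
AT pairs contribute 9, GC pairs contribute 5.
Tm = 2×9 + 4×5 = 38°C

38°C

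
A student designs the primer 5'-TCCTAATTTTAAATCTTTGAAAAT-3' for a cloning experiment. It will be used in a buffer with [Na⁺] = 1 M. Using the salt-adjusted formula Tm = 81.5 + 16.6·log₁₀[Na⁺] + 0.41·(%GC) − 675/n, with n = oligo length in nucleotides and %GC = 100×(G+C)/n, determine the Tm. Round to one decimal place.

Length n = 24. Scanning the sequence gives A=9, G=1, T=11, C=3.
G+C = 4, so %GC = 4/24 × 100 = 16.667%
Salt term: 16.6 × (0) = 0
GC term: 0.41 × 16.667 = 6.833; length term: −675/24 = −28.125
Tm = 81.5 + (0) + 6.833 − 28.125 = 60.208 → 60.2°C

60.2°C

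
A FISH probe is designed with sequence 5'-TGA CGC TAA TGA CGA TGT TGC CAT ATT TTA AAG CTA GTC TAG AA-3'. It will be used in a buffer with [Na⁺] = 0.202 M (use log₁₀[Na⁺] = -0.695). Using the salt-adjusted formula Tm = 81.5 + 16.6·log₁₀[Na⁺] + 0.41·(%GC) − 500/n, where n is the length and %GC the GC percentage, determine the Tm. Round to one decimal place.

73.5°C

Length n = 44. G=9, T=14, A=14, C=7
G+C = 16, so %GC = 16/44 × 100 = 36.364%
Salt term: 16.6 × (-0.695) = -11.537
GC term: 0.41 × 36.364 = 14.909; length term: −500/44 = −11.364
Tm = 81.5 + (-11.537) + 14.909 − 11.364 = 73.508 → 73.5°C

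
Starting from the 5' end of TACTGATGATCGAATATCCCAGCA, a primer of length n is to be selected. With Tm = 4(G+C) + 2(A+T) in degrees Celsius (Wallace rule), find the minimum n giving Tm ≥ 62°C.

n = 22

First 21 bases: TACTGATGATCGAATATCCCA → Tm = 58°C (< 62°C)
First 22 bases: TACTGATGATCGAATATCCCAG → Tm = 62°C (≥ 62°C)
Each additional base adds 2°C (A/T) or 4°C (G/C), so Tm is non-decreasing in n; n = 22 is the first length to reach 62°C.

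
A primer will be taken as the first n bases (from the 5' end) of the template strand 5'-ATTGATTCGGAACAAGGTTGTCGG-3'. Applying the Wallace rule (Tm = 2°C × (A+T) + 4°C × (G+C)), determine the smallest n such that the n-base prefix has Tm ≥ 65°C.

n = 23

First 22 bases: ATTGATTCGGAACAAGGTTGTC → Tm = 62°C (< 65°C)
First 23 bases: ATTGATTCGGAACAAGGTTGTCG → Tm = 66°C (≥ 65°C)
Each additional base adds 2°C (A/T) or 4°C (G/C), so Tm is non-decreasing in n; n = 23 is the first length to reach 65°C.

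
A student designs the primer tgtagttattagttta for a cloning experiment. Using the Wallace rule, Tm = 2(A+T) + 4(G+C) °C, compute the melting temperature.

38°C

Counting bases: A=4, C=0, T=9, G=3
A+T = 13, G+C = 3
Tm = 2×13 + 4×3 = 38°C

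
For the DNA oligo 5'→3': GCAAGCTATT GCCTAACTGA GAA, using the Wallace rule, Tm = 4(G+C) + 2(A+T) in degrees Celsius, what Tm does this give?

Counting bases: A=8, C=5, T=5, G=5
AT pairs contribute 13, GC pairs contribute 10.
Tm = 2×13 + 4×10 = 66°C

66°C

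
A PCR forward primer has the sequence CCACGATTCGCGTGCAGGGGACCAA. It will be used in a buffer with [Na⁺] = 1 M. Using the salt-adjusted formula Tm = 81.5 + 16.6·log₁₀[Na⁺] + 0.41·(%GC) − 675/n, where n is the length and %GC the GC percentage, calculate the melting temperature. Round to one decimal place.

Length n = 25. Counting bases: C=8, A=6, G=8, T=3
G+C = 16, so %GC = 16/25 × 100 = 64%
Salt term: 16.6 × (0) = 0
GC term: 0.41 × 64 = 26.24; length term: −675/25 = −27
Tm = 81.5 + (0) + 26.24 − 27 = 80.74 → 80.7°C

80.7°C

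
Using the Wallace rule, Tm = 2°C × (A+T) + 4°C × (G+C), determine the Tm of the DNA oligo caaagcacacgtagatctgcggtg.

Counting bases: G=7, T=4, A=7, C=6
AT pairs contribute 11, GC pairs contribute 13.
Tm = 2×11 + 4×13 = 74°C

74°C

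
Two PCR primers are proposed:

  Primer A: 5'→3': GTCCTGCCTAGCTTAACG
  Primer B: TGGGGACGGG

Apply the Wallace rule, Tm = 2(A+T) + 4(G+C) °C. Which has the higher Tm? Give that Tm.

Primer A: A+T=8, G+C=10 → Tm = 2(8)+4(10) = 56°C
Primer B: A+T=2, G+C=8 → Tm = 2(2)+4(8) = 36°C
56°C vs 36°C → primer A is higher.

Primer A, 56°C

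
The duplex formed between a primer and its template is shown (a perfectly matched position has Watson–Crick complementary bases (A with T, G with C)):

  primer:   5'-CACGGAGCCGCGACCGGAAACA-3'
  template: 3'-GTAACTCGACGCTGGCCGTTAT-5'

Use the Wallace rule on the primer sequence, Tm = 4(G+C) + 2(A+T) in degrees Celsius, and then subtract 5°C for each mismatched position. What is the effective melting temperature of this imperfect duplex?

Primer base counts: A=7, T=0, G=7, C=8 → A+T=7, G+C=15
Perfect-match Tm = 2(7) + 4(15) = 14 + 60 = 74°C
Mismatches (positions where the bases are not complementary): 5 (at positions 3, 4, 9, 18, 21)
Effective Tm = 74 − 5×5 = 74 − 25 = 49°C

49°C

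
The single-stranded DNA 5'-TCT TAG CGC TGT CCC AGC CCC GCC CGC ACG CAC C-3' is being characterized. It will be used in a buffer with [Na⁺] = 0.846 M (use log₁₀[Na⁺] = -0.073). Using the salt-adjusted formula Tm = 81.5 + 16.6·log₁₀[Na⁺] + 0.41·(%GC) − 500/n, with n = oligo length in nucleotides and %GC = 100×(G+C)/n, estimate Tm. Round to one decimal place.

95.7°C

Length n = 34. Counting bases: G=7, A=4, C=18, T=5
G+C = 25, so %GC = 25/34 × 100 = 73.529%
Salt term: 16.6 × (-0.073) = -1.212
GC term: 0.41 × 73.529 = 30.147; length term: −500/34 = −14.706
Tm = 81.5 + (-1.212) + 30.147 − 14.706 = 95.729 → 95.7°C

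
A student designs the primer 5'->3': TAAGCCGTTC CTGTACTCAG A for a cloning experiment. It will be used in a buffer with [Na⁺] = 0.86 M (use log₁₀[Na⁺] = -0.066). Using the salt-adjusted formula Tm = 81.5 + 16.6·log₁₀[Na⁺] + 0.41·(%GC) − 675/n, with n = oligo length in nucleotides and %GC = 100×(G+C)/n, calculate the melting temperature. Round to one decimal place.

67.8°C

Length n = 21. Base counts: G=4, T=6, C=6, A=5
G+C = 10, so %GC = 10/21 × 100 = 47.619%
Salt term: 16.6 × (-0.066) = -1.096
GC term: 0.41 × 47.619 = 19.524; length term: −675/21 = −32.143
Tm = 81.5 + (-1.096) + 19.524 − 32.143 = 67.785 → 67.8°C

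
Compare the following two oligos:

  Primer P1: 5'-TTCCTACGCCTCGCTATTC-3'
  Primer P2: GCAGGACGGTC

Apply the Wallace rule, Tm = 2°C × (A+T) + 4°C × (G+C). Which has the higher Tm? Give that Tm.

Primer P1: A+T=9, G+C=10 → Tm = 2(9)+4(10) = 58°C
Primer P2: A+T=3, G+C=8 → Tm = 2(3)+4(8) = 38°C
58°C vs 38°C → primer P1 is higher.

Primer P1, 58°C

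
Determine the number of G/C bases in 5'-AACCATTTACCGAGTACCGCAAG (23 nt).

Scanning the sequence gives C=7, A=8, T=4, G=4.
G+C = 4 + 7 = 11

11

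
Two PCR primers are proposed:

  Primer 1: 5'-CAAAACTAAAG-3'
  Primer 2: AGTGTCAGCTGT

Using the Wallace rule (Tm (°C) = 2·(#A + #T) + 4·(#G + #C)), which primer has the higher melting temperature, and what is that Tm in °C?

Primer 1: A+T=8, G+C=3 → Tm = 2(8)+4(3) = 28°C
Primer 2: A+T=6, G+C=6 → Tm = 2(6)+4(6) = 36°C
28°C vs 36°C → primer 2 is higher.

Primer 2, 36°C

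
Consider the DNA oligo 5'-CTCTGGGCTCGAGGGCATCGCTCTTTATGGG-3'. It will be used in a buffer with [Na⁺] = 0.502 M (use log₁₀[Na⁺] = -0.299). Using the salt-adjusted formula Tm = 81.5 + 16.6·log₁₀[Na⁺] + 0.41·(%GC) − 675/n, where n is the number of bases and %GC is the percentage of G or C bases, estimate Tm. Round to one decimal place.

Length n = 31. Base counts: T=9, G=11, A=3, C=8
G+C = 19, so %GC = 19/31 × 100 = 61.29%
Salt term: 16.6 × (-0.299) = -4.963
GC term: 0.41 × 61.29 = 25.129; length term: −675/31 = −21.774
Tm = 81.5 + (-4.963) + 25.129 − 21.774 = 79.892 → 79.9°C

79.9°C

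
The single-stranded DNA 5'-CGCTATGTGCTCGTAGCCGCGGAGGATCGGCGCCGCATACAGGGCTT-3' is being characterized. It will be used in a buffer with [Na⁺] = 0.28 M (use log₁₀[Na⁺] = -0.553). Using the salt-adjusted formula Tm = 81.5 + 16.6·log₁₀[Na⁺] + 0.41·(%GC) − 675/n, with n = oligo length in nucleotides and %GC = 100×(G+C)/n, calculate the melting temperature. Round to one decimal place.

85.0°C

Length n = 47. C=14, A=7, T=9, G=17
G+C = 31, so %GC = 31/47 × 100 = 65.957%
Salt term: 16.6 × (-0.553) = -9.18
GC term: 0.41 × 65.957 = 27.042; length term: −675/47 = −14.362
Tm = 81.5 + (-9.18) + 27.042 − 14.362 = 85 → 85.0°C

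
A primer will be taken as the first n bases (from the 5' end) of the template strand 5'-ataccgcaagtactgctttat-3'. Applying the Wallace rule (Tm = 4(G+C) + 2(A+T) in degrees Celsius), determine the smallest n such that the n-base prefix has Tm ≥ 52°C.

n = 18

First 17 bases: ATACCGCAAGTACTGCT → Tm = 50°C (< 52°C)
First 18 bases: ATACCGCAAGTACTGCTT → Tm = 52°C (≥ 52°C)
Each additional base adds 2°C (A/T) or 4°C (G/C), so Tm is non-decreasing in n; n = 18 is the first length to reach 52°C.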